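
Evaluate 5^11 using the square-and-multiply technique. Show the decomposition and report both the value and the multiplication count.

Computing 5^11 by squaring (build up from 5^1; each line after the first costs one multiplication):

5^1 = 5
5^2 = (5^1)^2 = 5^2 = 25
5^4 = (5^2)^2 = 25^2 = 625
5^5 = 5 * 5^4 = 5 * 625 = 3125
5^10 = (5^5)^2 = 3125^2 = 9765625
5^11 = 5 * 5^10 = 5 * 9765625 = 48828125

Result: 48828125
Multiplications needed: 5 (5 lines after 5^1)

5^11 = 48828125. Using exponentiation by squaring, this requires 5 multiplications. The key idea: if the exponent is even, square the half-power; if odd, multiply by the base once.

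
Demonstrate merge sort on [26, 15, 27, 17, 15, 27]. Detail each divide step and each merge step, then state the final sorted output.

Merge sort trace:

Split: [26, 15, 27, 17, 15, 27] -> [26, 15, 27] and [17, 15, 27]
  Split: [26, 15, 27] -> [26] and [15, 27]
    Split: [15, 27] -> [15] and [27]
    Merge: [15] + [27] -> [15, 27]
  Merge: [26] + [15, 27] -> [15, 26, 27]
  Split: [17, 15, 27] -> [17] and [15, 27]
    Split: [15, 27] -> [15] and [27]
    Merge: [15] + [27] -> [15, 27]
  Merge: [17] + [15, 27] -> [15, 17, 27]
Merge: [15, 26, 27] + [15, 17, 27] -> [15, 15, 17, 26, 27, 27]

Final sorted array: [15, 15, 17, 26, 27, 27]

The merge sort proceeds by recursively splitting the array and merging sorted halves.
After all merges, the sorted array is [15, 15, 17, 26, 27, 27].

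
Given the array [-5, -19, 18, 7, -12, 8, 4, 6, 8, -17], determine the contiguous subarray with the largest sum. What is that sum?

Using Kadane's algorithm on [-5, -19, 18, 7, -12, 8, 4, 6, 8, -17]:

Scanning through the array:
Position 1 (value -19): max_ending_here = -19, max_so_far = -5
Position 2 (value 18): max_ending_here = 18, max_so_far = 18
Position 3 (value 7): max_ending_here = 25, max_so_far = 25
Position 4 (value -12): max_ending_here = 13, max_so_far = 25
Position 5 (value 8): max_ending_here = 21, max_so_far = 25
Position 6 (value 4): max_ending_here = 25, max_so_far = 25
Position 7 (value 6): max_ending_here = 31, max_so_far = 31
Position 8 (value 8): max_ending_here = 39, max_so_far = 39
Position 9 (value -17): max_ending_here = 22, max_so_far = 39

Maximum subarray: [18, 7, -12, 8, 4, 6, 8]
Maximum sum: 39

The maximum subarray is [18, 7, -12, 8, 4, 6, 8] with sum 39. This subarray runs from index 2 to index 8.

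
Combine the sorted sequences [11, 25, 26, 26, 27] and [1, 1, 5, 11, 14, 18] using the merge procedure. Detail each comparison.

Merging process:

Compare 11 vs 1: take 1 from right. Merged: [1]
Compare 11 vs 1: take 1 from right. Merged: [1, 1]
Compare 11 vs 5: take 5 from right. Merged: [1, 1, 5]
Compare 11 vs 11: take 11 from left. Merged: [1, 1, 5, 11]
Compare 25 vs 11: take 11 from right. Merged: [1, 1, 5, 11, 11]
Compare 25 vs 14: take 14 from right. Merged: [1, 1, 5, 11, 11, 14]
Compare 25 vs 18: take 18 from right. Merged: [1, 1, 5, 11, 11, 14, 18]
Append remaining from left: [25, 26, 26, 27]. Merged: [1, 1, 5, 11, 11, 14, 18, 25, 26, 26, 27]

Final merged array: [1, 1, 5, 11, 11, 14, 18, 25, 26, 26, 27]
Total comparisons: 7

The merged array is [1, 1, 5, 11, 11, 14, 18, 25, 26, 26, 27], requiring 7 comparisons. The merge step runs in O(n) time where n is the total number of elements.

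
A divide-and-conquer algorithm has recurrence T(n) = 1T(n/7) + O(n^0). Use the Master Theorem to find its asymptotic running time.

Master Theorem for T(n) = 1T(n/7) + O(n^0):

a = 1, b = 7, c = 0
log_b(a) = log_7(1) = 0.0000

Case 2: c = 0 = log_7(1) = 0.0000
T(n) = O(n^0 log n) = O(log n)

For T(n) = 1T(n/7) + O(n^0): log_7(1) = 0.0000. This is Case 2 of the Master Theorem (c = log_b(a), equal work at all levels), giving O(log n).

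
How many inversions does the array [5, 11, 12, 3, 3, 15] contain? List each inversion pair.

Finding inversions in [5, 11, 12, 3, 3, 15]:

(0, 3): arr[0]=5 > arr[3]=3
(0, 4): arr[0]=5 > arr[4]=3
(1, 3): arr[1]=11 > arr[3]=3
(1, 4): arr[1]=11 > arr[4]=3
(2, 3): arr[2]=12 > arr[3]=3
(2, 4): arr[2]=12 > arr[4]=3

Total inversions: 6

The array has 6 inversion(s): (0,3), (0,4), (1,3), (1,4), (2,3), (2,4). Each pair (i,j) satisfies i < j and arr[i] > arr[j].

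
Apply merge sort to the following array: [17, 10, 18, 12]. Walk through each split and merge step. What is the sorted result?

Merge sort trace:

Split: [17, 10, 18, 12] -> [17, 10] and [18, 12]
  Split: [17, 10] -> [17] and [10]
  Merge: [17] + [10] -> [10, 17]
  Split: [18, 12] -> [18] and [12]
  Merge: [18] + [12] -> [12, 18]
Merge: [10, 17] + [12, 18] -> [10, 12, 17, 18]

Final sorted array: [10, 12, 17, 18]

The merge sort proceeds by recursively splitting the array and merging sorted halves.
After all merges, the sorted array is [10, 12, 17, 18].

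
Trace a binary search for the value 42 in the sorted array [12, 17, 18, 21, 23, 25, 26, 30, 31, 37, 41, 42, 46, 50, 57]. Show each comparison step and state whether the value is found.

Binary search for 42 in [12, 17, 18, 21, 23, 25, 26, 30, 31, 37, 41, 42, 46, 50, 57]:

lo=0, hi=14, mid=7, arr[mid]=30 -> 30 < 42, search right half
lo=8, hi=14, mid=11, arr[mid]=42 -> Found target at index 11!

Binary search finds 42 at index 11 after 2 comparisons. The search repeatedly halves the search space by comparing with the middle element.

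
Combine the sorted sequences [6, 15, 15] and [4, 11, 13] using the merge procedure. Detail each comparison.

Merging process:

Compare 6 vs 4: take 4 from right. Merged: [4]
Compare 6 vs 11: take 6 from left. Merged: [4, 6]
Compare 15 vs 11: take 11 from right. Merged: [4, 6, 11]
Compare 15 vs 13: take 13 from right. Merged: [4, 6, 11, 13]
Append remaining from left: [15, 15]. Merged: [4, 6, 11, 13, 15, 15]

Final merged array: [4, 6, 11, 13, 15, 15]
Total comparisons: 4

The merged array is [4, 6, 11, 13, 15, 15], requiring 4 comparisons. The merge step runs in O(n) time where n is the total number of elements.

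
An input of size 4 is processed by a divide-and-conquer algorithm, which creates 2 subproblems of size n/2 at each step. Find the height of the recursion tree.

For divide and conquer with division factor 2:

Problem sizes at each level:
Level 0: 4
Level 1: 2
Level 2: 1

The root is level 0 and the size-1 base case is level 2 (the tree spans levels 0 through 2, i.e. 3 levels counting the root), so the depth is the number of divisions: log_2(4) = 2

The recursion tree depth is log_2(4) = 2. At each level, the problem size is divided by 2, so it takes 2 divisions to reduce to a base case of size 1. The algorithm makes 2 recursive calls at each level.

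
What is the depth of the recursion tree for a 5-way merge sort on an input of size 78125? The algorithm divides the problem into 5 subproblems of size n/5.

For divide and conquer with division factor 5:

Problem sizes at each level:
Level 0: 78125
Level 1: 15625
Level 2: 3125
Level 3: 625
Level 4: 125
Level 5: 25
Level 6: 5
Level 7: 1

The root is level 0 and the size-1 base case is level 7 (the tree spans levels 0 through 7, i.e. 8 levels counting the root), so the depth is the number of divisions: log_5(78125) = 7

The recursion tree depth is log_5(78125) = 7. At each level, the problem size is divided by 5, so it takes 7 divisions to reduce to a base case of size 1. The algorithm makes 5 recursive calls at each level.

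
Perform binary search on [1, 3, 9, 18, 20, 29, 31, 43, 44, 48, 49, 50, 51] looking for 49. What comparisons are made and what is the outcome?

Binary search for 49 in [1, 3, 9, 18, 20, 29, 31, 43, 44, 48, 49, 50, 51]:

lo=0, hi=12, mid=6, arr[mid]=31 -> 31 < 49, search right half
lo=7, hi=12, mid=9, arr[mid]=48 -> 48 < 49, search right half
lo=10, hi=12, mid=11, arr[mid]=50 -> 50 > 49, search left half
lo=10, hi=10, mid=10, arr[mid]=49 -> Found target at index 10!

Binary search finds 49 at index 10 after 4 comparisons. The search repeatedly halves the search space by comparing with the middle element.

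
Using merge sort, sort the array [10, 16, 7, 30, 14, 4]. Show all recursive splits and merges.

Merge sort trace:

Split: [10, 16, 7, 30, 14, 4] -> [10, 16, 7] and [30, 14, 4]
  Split: [10, 16, 7] -> [10] and [16, 7]
    Split: [16, 7] -> [16] and [7]
    Merge: [16] + [7] -> [7, 16]
  Merge: [10] + [7, 16] -> [7, 10, 16]
  Split: [30, 14, 4] -> [30] and [14, 4]
    Split: [14, 4] -> [14] and [4]
    Merge: [14] + [4] -> [4, 14]
  Merge: [30] + [4, 14] -> [4, 14, 30]
Merge: [7, 10, 16] + [4, 14, 30] -> [4, 7, 10, 14, 16, 30]

Final sorted array: [4, 7, 10, 14, 16, 30]

The merge sort proceeds by recursively splitting the array and merging sorted halves.
After all merges, the sorted array is [4, 7, 10, 14, 16, 30].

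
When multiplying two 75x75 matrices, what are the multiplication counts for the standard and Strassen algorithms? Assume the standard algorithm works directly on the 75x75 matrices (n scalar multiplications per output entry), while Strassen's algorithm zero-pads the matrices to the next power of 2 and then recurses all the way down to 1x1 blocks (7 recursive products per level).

Matrix multiplication for 75x75 matrices:

Strassen's algorithm requires power-of-2 dimensions. Pad 75x75 to 128x128 (next power of 2).

Standard algorithm: 75^3 = 421875 multiplications
Strassen's algorithm: 7^(log2(128)) = 7^7 = 823543 multiplications
Difference: 421875 - 823543 = -401668 (Strassen uses MORE here due to padding overhead — for small or just-over-power-of-2 n, padding can outweigh the per-level savings)

Standard: 421875 multiplications (75^3). Strassen: 823543 multiplications (7^7, after padding to 128x128). Strassen reduces 8 recursive multiplications to 7 at each level.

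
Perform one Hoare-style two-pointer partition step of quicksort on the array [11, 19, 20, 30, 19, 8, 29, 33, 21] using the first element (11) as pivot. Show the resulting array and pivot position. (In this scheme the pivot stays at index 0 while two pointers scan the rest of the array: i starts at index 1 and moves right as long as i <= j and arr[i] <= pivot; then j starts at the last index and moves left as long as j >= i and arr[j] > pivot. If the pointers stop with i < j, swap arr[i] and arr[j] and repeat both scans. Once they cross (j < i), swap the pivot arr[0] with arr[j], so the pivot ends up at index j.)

Hoare-style two-pointer partition with pivot = 11:

Initial array: [11, 19, 20, 30, 19, 8, 29, 33, 21]

Pointers start at i = 1, j = 8.
i stops at index 1 (arr[1]=19 > 11), j stops at index 5 (arr[5]=8 <= 11): swap arr[1] and arr[5], array becomes [11, 8, 20, 30, 19, 19, 29, 33, 21]
i ends at 2, j ends at 1: the pointers have crossed (j < i), so scanning stops.

Swap pivot arr[0] with arr[1] to place pivot at position 1: [8, 11, 20, 30, 19, 19, 29, 33, 21]
Pivot position: 1

After partitioning with pivot 11, the array becomes [8, 11, 20, 30, 19, 19, 29, 33, 21]. The pivot is placed at index 1. All elements to the left of the pivot are <= 11, and all elements to the right are > 11.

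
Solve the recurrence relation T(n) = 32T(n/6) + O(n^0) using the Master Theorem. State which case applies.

Master Theorem for T(n) = 32T(n/6) + O(n^0):

a = 32, b = 6, c = 0
log_b(a) = log_6(32) = 1.9343

Case 1: c = 0 < log_6(32) = 1.9343
T(n) = O(n^(log_6 32))

For T(n) = 32T(n/6) + O(n^0): log_6(32) = 1.9343. This is Case 1 of the Master Theorem (c < log_b(a), work dominated by leaves), giving O(n^(log_6 32)).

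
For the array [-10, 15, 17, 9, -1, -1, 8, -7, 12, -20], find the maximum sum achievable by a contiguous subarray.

Using Kadane's algorithm on [-10, 15, 17, 9, -1, -1, 8, -7, 12, -20]:

Scanning through the array:
Position 1 (value 15): max_ending_here = 15, max_so_far = 15
Position 2 (value 17): max_ending_here = 32, max_so_far = 32
Position 3 (value 9): max_ending_here = 41, max_so_far = 41
Position 4 (value -1): max_ending_here = 40, max_so_far = 41
Position 5 (value -1): max_ending_here = 39, max_so_far = 41
Position 6 (value 8): max_ending_here = 47, max_so_far = 47
Position 7 (value -7): max_ending_here = 40, max_so_far = 47
Position 8 (value 12): max_ending_here = 52, max_so_far = 52
Position 9 (value -20): max_ending_here = 32, max_so_far = 52

Maximum subarray: [15, 17, 9, -1, -1, 8, -7, 12]
Maximum sum: 52

The maximum subarray is [15, 17, 9, -1, -1, 8, -7, 12] with sum 52. This subarray runs from index 1 to index 8.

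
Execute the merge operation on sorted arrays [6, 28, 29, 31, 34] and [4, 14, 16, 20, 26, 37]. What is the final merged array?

Merging process:

Compare 6 vs 4: take 4 from right. Merged: [4]
Compare 6 vs 14: take 6 from left. Merged: [4, 6]
Compare 28 vs 14: take 14 from right. Merged: [4, 6, 14]
Compare 28 vs 16: take 16 from right. Merged: [4, 6, 14, 16]
Compare 28 vs 20: take 20 from right. Merged: [4, 6, 14, 16, 20]
Compare 28 vs 26: take 26 from right. Merged: [4, 6, 14, 16, 20, 26]
Compare 28 vs 37: take 28 from left. Merged: [4, 6, 14, 16, 20, 26, 28]
Compare 29 vs 37: take 29 from left. Merged: [4, 6, 14, 16, 20, 26, 28, 29]
Compare 31 vs 37: take 31 from left. Merged: [4, 6, 14, 16, 20, 26, 28, 29, 31]
Compare 34 vs 37: take 34 from left. Merged: [4, 6, 14, 16, 20, 26, 28, 29, 31, 34]
Append remaining from right: [37]. Merged: [4, 6, 14, 16, 20, 26, 28, 29, 31, 34, 37]

Final merged array: [4, 6, 14, 16, 20, 26, 28, 29, 31, 34, 37]
Total comparisons: 10

The merged array is [4, 6, 14, 16, 20, 26, 28, 29, 31, 34, 37], requiring 10 comparisons. The merge step runs in O(n) time where n is the total number of elements.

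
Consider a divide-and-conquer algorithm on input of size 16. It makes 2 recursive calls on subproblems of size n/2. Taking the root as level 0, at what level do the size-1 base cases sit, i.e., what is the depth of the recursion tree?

For divide and conquer with division factor 2:

Problem sizes at each level:
Level 0: 16
Level 1: 8
Level 2: 4
Level 3: 2
Level 4: 1

The root is level 0 and the size-1 base case is level 4 (the tree spans levels 0 through 4, i.e. 5 levels counting the root), so the depth is the number of divisions: log_2(16) = 4

The recursion tree depth is log_2(16) = 4. At each level, the problem size is divided by 2, so it takes 4 divisions to reduce to a base case of size 1. The algorithm makes 2 recursive calls at each level.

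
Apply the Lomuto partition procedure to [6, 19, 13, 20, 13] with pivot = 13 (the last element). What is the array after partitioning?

Lomuto partition with pivot = 13:

Initial array: [6, 19, 13, 20, 13]

arr[0]=6 <= 13: swap with position 0, array becomes [6, 19, 13, 20, 13]
arr[1]=19 > 13: no swap
arr[2]=13 <= 13: swap with position 1, array becomes [6, 13, 19, 20, 13]
arr[3]=20 > 13: no swap

Place pivot at position 2: [6, 13, 13, 20, 19]
Pivot position: 2

After partitioning with pivot 13, the array becomes [6, 13, 13, 20, 19]. The pivot is placed at index 2. All elements to the left of the pivot are <= 13, and all elements to the right are > 13.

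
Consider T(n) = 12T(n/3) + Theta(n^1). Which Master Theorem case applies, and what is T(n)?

Master Theorem for T(n) = 12T(n/3) + O(n^1):

a = 12, b = 3, c = 1
log_b(a) = log_3(12) = 2.2619

Case 1: c = 1 < log_3(12) = 2.2619
T(n) = O(n^(log_3 12))

For T(n) = 12T(n/3) + O(n^1): log_3(12) = 2.2619. This is Case 1 of the Master Theorem (c < log_b(a), work dominated by leaves), giving O(n^(log_3 12)).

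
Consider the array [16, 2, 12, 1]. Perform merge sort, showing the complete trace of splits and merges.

Merge sort trace:

Split: [16, 2, 12, 1] -> [16, 2] and [12, 1]
  Split: [16, 2] -> [16] and [2]
  Merge: [16] + [2] -> [2, 16]
  Split: [12, 1] -> [12] and [1]
  Merge: [12] + [1] -> [1, 12]
Merge: [2, 16] + [1, 12] -> [1, 2, 12, 16]

Final sorted array: [1, 2, 12, 16]

The merge sort proceeds by recursively splitting the array and merging sorted halves.
After all merges, the sorted array is [1, 2, 12, 16].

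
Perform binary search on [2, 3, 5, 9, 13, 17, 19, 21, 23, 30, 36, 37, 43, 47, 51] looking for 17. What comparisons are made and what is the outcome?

Binary search for 17 in [2, 3, 5, 9, 13, 17, 19, 21, 23, 30, 36, 37, 43, 47, 51]:

lo=0, hi=14, mid=7, arr[mid]=21 -> 21 > 17, search left half
lo=0, hi=6, mid=3, arr[mid]=9 -> 9 < 17, search right half
lo=4, hi=6, mid=5, arr[mid]=17 -> Found target at index 5!

Binary search finds 17 at index 5 after 3 comparisons. The search repeatedly halves the search space by comparing with the middle element.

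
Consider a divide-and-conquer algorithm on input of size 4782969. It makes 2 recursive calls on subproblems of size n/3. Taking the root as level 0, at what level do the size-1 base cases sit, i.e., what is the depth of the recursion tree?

For divide and conquer with division factor 3:

Problem sizes at each level:
Level 0: 4782969
Level 1: 1594323
Level 2: 531441
Level 3: 177147
Level 4: 59049
Level 5: 19683
Level 6: 6561
Level 7: 2187
Level 8: 729
Level 9: 243
Level 10: 81
Level 11: 27
Level 12: 9
Level 13: 3
Level 14: 1

The root is level 0 and the size-1 base case is level 14 (the tree spans levels 0 through 14, i.e. 15 levels counting the root), so the depth is the number of divisions: log_3(4782969) = 14

The recursion tree depth is log_3(4782969) = 14. At each level, the problem size is divided by 3, so it takes 14 divisions to reduce to a base case of size 1. The algorithm makes 2 recursive calls at each level.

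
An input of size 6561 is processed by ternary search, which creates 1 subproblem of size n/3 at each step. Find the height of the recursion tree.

For divide and conquer with division factor 3:

Problem sizes at each level:
Level 0: 6561
Level 1: 2187
Level 2: 729
Level 3: 243
Level 4: 81
Level 5: 27
Level 6: 9
Level 7: 3
Level 8: 1

The root is level 0 and the size-1 base case is level 8 (the tree spans levels 0 through 8, i.e. 9 levels counting the root), so the depth is the number of divisions: log_3(6561) = 8

The recursion tree depth is log_3(6561) = 8. At each level, the problem size is divided by 3, so it takes 8 divisions to reduce to a base case of size 1. The algorithm makes 1 recursive call at each level.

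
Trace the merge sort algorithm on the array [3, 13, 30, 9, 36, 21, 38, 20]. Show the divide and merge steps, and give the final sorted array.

Merge sort trace:

Split: [3, 13, 30, 9, 36, 21, 38, 20] -> [3, 13, 30, 9] and [36, 21, 38, 20]
  Split: [3, 13, 30, 9] -> [3, 13] and [30, 9]
    Split: [3, 13] -> [3] and [13]
    Merge: [3] + [13] -> [3, 13]
    Split: [30, 9] -> [30] and [9]
    Merge: [30] + [9] -> [9, 30]
  Merge: [3, 13] + [9, 30] -> [3, 9, 13, 30]
  Split: [36, 21, 38, 20] -> [36, 21] and [38, 20]
    Split: [36, 21] -> [36] and [21]
    Merge: [36] + [21] -> [21, 36]
    Split: [38, 20] -> [38] and [20]
    Merge: [38] + [20] -> [20, 38]
  Merge: [21, 36] + [20, 38] -> [20, 21, 36, 38]
Merge: [3, 9, 13, 30] + [20, 21, 36, 38] -> [3, 9, 13, 20, 21, 30, 36, 38]

Final sorted array: [3, 9, 13, 20, 21, 30, 36, 38]

The merge sort proceeds by recursively splitting the array and merging sorted halves.
After all merges, the sorted array is [3, 9, 13, 20, 21, 30, 36, 38].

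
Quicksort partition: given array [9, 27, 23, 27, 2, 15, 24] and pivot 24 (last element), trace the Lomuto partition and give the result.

Lomuto partition with pivot = 24:

Initial array: [9, 27, 23, 27, 2, 15, 24]

arr[0]=9 <= 24: swap with position 0, array becomes [9, 27, 23, 27, 2, 15, 24]
arr[1]=27 > 24: no swap
arr[2]=23 <= 24: swap with position 1, array becomes [9, 23, 27, 27, 2, 15, 24]
arr[3]=27 > 24: no swap
arr[4]=2 <= 24: swap with position 2, array becomes [9, 23, 2, 27, 27, 15, 24]
arr[5]=15 <= 24: swap with position 3, array becomes [9, 23, 2, 15, 27, 27, 24]

Place pivot at position 4: [9, 23, 2, 15, 24, 27, 27]
Pivot position: 4

After partitioning with pivot 24, the array becomes [9, 23, 2, 15, 24, 27, 27]. The pivot is placed at index 4. All elements to the left of the pivot are <= 24, and all elements to the right are > 24.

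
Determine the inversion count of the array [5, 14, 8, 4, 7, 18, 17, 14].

Finding inversions in [5, 14, 8, 4, 7, 18, 17, 14]:

(0, 3): arr[0]=5 > arr[3]=4
(1, 2): arr[1]=14 > arr[2]=8
(1, 3): arr[1]=14 > arr[3]=4
(1, 4): arr[1]=14 > arr[4]=7
(2, 3): arr[2]=8 > arr[3]=4
(2, 4): arr[2]=8 > arr[4]=7
(5, 6): arr[5]=18 > arr[6]=17
(5, 7): arr[5]=18 > arr[7]=14
(6, 7): arr[6]=17 > arr[7]=14

Total inversions: 9

The array has 9 inversion(s): (0,3), (1,2), (1,3), (1,4), (2,3), (2,4), (5,6), (5,7), (6,7). Each pair (i,j) satisfies i < j and arr[i] > arr[j].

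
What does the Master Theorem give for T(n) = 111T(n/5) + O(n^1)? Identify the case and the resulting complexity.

Master Theorem for T(n) = 111T(n/5) + O(n^1):

a = 111, b = 5, c = 1
log_b(a) = log_5(111) = 2.9262

Case 1: c = 1 < log_5(111) = 2.9262
T(n) = O(n^(log_5 111))

For T(n) = 111T(n/5) + O(n^1): log_5(111) = 2.9262. This is Case 1 of the Master Theorem (c < log_b(a), work dominated by leaves), giving O(n^(log_5 111)).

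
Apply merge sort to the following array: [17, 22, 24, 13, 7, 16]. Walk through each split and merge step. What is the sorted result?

Merge sort trace:

Split: [17, 22, 24, 13, 7, 16] -> [17, 22, 24] and [13, 7, 16]
  Split: [17, 22, 24] -> [17] and [22, 24]
    Split: [22, 24] -> [22] and [24]
    Merge: [22] + [24] -> [22, 24]
  Merge: [17] + [22, 24] -> [17, 22, 24]
  Split: [13, 7, 16] -> [13] and [7, 16]
    Split: [7, 16] -> [7] and [16]
    Merge: [7] + [16] -> [7, 16]
  Merge: [13] + [7, 16] -> [7, 13, 16]
Merge: [17, 22, 24] + [7, 13, 16] -> [7, 13, 16, 17, 22, 24]

Final sorted array: [7, 13, 16, 17, 22, 24]

The merge sort proceeds by recursively splitting the array and merging sorted halves.
After all merges, the sorted array is [7, 13, 16, 17, 22, 24].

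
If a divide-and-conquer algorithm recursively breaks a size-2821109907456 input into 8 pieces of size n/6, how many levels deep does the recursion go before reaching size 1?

For divide and conquer with division factor 6:

Problem sizes at each level:
Level 0: 2821109907456
Level 1: 470184984576
Level 2: 78364164096
Level 3: 13060694016
Level 4: 2176782336
Level 5: 362797056
Level 6: 60466176
Level 7: 10077696
Level 8: 1679616
Level 9: 279936
Level 10: 46656
Level 11: 7776
Level 12: 1296
Level 13: 216
Level 14: 36
Level 15: 6
Level 16: 1

The root is level 0 and the size-1 base case is level 16 (the tree spans levels 0 through 16, i.e. 17 levels counting the root), so the depth is the number of divisions: log_6(2821109907456) = 16

The recursion tree depth is log_6(2821109907456) = 16. At each level, the problem size is divided by 6, so it takes 16 divisions to reduce to a base case of size 1. The algorithm makes 8 recursive calls at each level.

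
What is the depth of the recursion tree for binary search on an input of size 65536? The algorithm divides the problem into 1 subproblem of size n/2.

For divide and conquer with division factor 2:

Problem sizes at each level:
Level 0: 65536
Level 1: 32768
Level 2: 16384
Level 3: 8192
Level 4: 4096
Level 5: 2048
Level 6: 1024
Level 7: 512
Level 8: 256
Level 9: 128
Level 10: 64
Level 11: 32
Level 12: 16
Level 13: 8
Level 14: 4
Level 15: 2
Level 16: 1

The root is level 0 and the size-1 base case is level 16 (the tree spans levels 0 through 16, i.e. 17 levels counting the root), so the depth is the number of divisions: log_2(65536) = 16

The recursion tree depth is log_2(65536) = 16. At each level, the problem size is divided by 2, so it takes 16 divisions to reduce to a base case of size 1. The algorithm makes 1 recursive call at each level.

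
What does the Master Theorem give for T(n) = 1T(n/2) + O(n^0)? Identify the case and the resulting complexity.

Master Theorem for T(n) = 1T(n/2) + O(n^0):

a = 1, b = 2, c = 0
log_b(a) = log_2(1) = 0.0000

Case 2: c = 0 = log_2(1) = 0.0000
T(n) = O(n^0 log n) = O(log n)

For T(n) = 1T(n/2) + O(n^0): log_2(1) = 0.0000. This is Case 2 of the Master Theorem (c = log_b(a), equal work at all levels), giving O(log n).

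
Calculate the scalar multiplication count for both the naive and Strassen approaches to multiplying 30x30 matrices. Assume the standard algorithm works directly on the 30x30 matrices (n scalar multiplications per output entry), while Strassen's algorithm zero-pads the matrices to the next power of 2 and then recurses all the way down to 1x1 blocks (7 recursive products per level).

Matrix multiplication for 30x30 matrices:

Strassen's algorithm requires power-of-2 dimensions. Pad 30x30 to 32x32 (next power of 2).

Standard algorithm: 30^3 = 27000 multiplications
Strassen's algorithm: 7^(log2(32)) = 7^5 = 16807 multiplications
Savings: 27000 - 16807 = 10193 multiplications

Standard: 27000 multiplications (30^3). Strassen: 16807 multiplications (7^5, after padding to 32x32). Strassen reduces 8 recursive multiplications to 7 at each level.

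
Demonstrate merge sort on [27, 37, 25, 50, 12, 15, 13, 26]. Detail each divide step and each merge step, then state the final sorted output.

Merge sort trace:

Split: [27, 37, 25, 50, 12, 15, 13, 26] -> [27, 37, 25, 50] and [12, 15, 13, 26]
  Split: [27, 37, 25, 50] -> [27, 37] and [25, 50]
    Split: [27, 37] -> [27] and [37]
    Merge: [27] + [37] -> [27, 37]
    Split: [25, 50] -> [25] and [50]
    Merge: [25] + [50] -> [25, 50]
  Merge: [27, 37] + [25, 50] -> [25, 27, 37, 50]
  Split: [12, 15, 13, 26] -> [12, 15] and [13, 26]
    Split: [12, 15] -> [12] and [15]
    Merge: [12] + [15] -> [12, 15]
    Split: [13, 26] -> [13] and [26]
    Merge: [13] + [26] -> [13, 26]
  Merge: [12, 15] + [13, 26] -> [12, 13, 15, 26]
Merge: [25, 27, 37, 50] + [12, 13, 15, 26] -> [12, 13, 15, 25, 26, 27, 37, 50]

Final sorted array: [12, 13, 15, 25, 26, 27, 37, 50]

The merge sort proceeds by recursively splitting the array and merging sorted halves.
After all merges, the sorted array is [12, 13, 15, 25, 26, 27, 37, 50].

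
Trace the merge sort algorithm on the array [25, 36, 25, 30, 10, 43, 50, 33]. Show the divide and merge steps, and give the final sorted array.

Merge sort trace:

Split: [25, 36, 25, 30, 10, 43, 50, 33] -> [25, 36, 25, 30] and [10, 43, 50, 33]
  Split: [25, 36, 25, 30] -> [25, 36] and [25, 30]
    Split: [25, 36] -> [25] and [36]
    Merge: [25] + [36] -> [25, 36]
    Split: [25, 30] -> [25] and [30]
    Merge: [25] + [30] -> [25, 30]
  Merge: [25, 36] + [25, 30] -> [25, 25, 30, 36]
  Split: [10, 43, 50, 33] -> [10, 43] and [50, 33]
    Split: [10, 43] -> [10] and [43]
    Merge: [10] + [43] -> [10, 43]
    Split: [50, 33] -> [50] and [33]
    Merge: [50] + [33] -> [33, 50]
  Merge: [10, 43] + [33, 50] -> [10, 33, 43, 50]
Merge: [25, 25, 30, 36] + [10, 33, 43, 50] -> [10, 25, 25, 30, 33, 36, 43, 50]

Final sorted array: [10, 25, 25, 30, 33, 36, 43, 50]

The merge sort proceeds by recursively splitting the array and merging sorted halves.
After all merges, the sorted array is [10, 25, 25, 30, 33, 36, 43, 50].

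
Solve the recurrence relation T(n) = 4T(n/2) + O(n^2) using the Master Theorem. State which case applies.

Master Theorem for T(n) = 4T(n/2) + O(n^2):

a = 4, b = 2, c = 2
log_b(a) = log_2(4) = 2.0000

Case 2: c = 2 = log_2(4) = 2.0000
T(n) = O(n^2 log n) = O(n^2 log n)

For T(n) = 4T(n/2) + O(n^2): log_2(4) = 2.0000. This is Case 2 of the Master Theorem (c = log_b(a), equal work at all levels), giving O(n^2 log n).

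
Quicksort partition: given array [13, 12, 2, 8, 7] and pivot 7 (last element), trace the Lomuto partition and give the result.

Lomuto partition with pivot = 7:

Initial array: [13, 12, 2, 8, 7]

arr[0]=13 > 7: no swap
arr[1]=12 > 7: no swap
arr[2]=2 <= 7: swap with position 0, array becomes [2, 12, 13, 8, 7]
arr[3]=8 > 7: no swap

Place pivot at position 1: [2, 7, 13, 8, 12]
Pivot position: 1

After partitioning with pivot 7, the array becomes [2, 7, 13, 8, 12]. The pivot is placed at index 1. All elements to the left of the pivot are <= 7, and all elements to the right are > 7.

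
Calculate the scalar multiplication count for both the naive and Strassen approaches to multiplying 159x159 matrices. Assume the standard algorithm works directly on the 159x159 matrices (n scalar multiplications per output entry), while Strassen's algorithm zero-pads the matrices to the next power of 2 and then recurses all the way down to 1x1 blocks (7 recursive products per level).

Matrix multiplication for 159x159 matrices:

Strassen's algorithm requires power-of-2 dimensions. Pad 159x159 to 256x256 (next power of 2).

Standard algorithm: 159^3 = 4019679 multiplications
Strassen's algorithm: 7^(log2(256)) = 7^8 = 5764801 multiplications
Difference: 4019679 - 5764801 = -1745122 (Strassen uses MORE here due to padding overhead — for small or just-over-power-of-2 n, padding can outweigh the per-level savings)

Standard: 4019679 multiplications (159^3). Strassen: 5764801 multiplications (7^8, after padding to 256x256). Strassen reduces 8 recursive multiplications to 7 at each level.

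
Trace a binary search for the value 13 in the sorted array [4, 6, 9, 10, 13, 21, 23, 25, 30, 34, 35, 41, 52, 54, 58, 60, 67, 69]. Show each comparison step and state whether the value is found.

Binary search for 13 in [4, 6, 9, 10, 13, 21, 23, 25, 30, 34, 35, 41, 52, 54, 58, 60, 67, 69]:

lo=0, hi=17, mid=8, arr[mid]=30 -> 30 > 13, search left half
lo=0, hi=7, mid=3, arr[mid]=10 -> 10 < 13, search right half
lo=4, hi=7, mid=5, arr[mid]=21 -> 21 > 13, search left half
lo=4, hi=4, mid=4, arr[mid]=13 -> Found target at index 4!

Binary search finds 13 at index 4 after 4 comparisons. The search repeatedly halves the search space by comparing with the middle element.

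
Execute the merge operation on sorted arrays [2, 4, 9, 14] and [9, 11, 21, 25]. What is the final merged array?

Merging process:

Compare 2 vs 9: take 2 from left. Merged: [2]
Compare 4 vs 9: take 4 from left. Merged: [2, 4]
Compare 9 vs 9: take 9 from left. Merged: [2, 4, 9]
Compare 14 vs 9: take 9 from right. Merged: [2, 4, 9, 9]
Compare 14 vs 11: take 11 from right. Merged: [2, 4, 9, 9, 11]
Compare 14 vs 21: take 14 from left. Merged: [2, 4, 9, 9, 11, 14]
Append remaining from right: [21, 25]. Merged: [2, 4, 9, 9, 11, 14, 21, 25]

Final merged array: [2, 4, 9, 9, 11, 14, 21, 25]
Total comparisons: 6

The merged array is [2, 4, 9, 9, 11, 14, 21, 25], requiring 6 comparisons. The merge step runs in O(n) time where n is the total number of elements.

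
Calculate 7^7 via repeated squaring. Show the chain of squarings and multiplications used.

Computing 7^7 by squaring (build up from 7^1; each line after the first costs one multiplication):

7^1 = 7
7^2 = (7^1)^2 = 7^2 = 49
7^3 = 7 * 7^2 = 7 * 49 = 343
7^6 = (7^3)^2 = 343^2 = 117649
7^7 = 7 * 7^6 = 7 * 117649 = 823543

Result: 823543
Multiplications needed: 4 (4 lines after 7^1)

7^7 = 823543. Using exponentiation by squaring, this requires 4 multiplications. The key idea: if the exponent is even, square the half-power; if odd, multiply by the base once.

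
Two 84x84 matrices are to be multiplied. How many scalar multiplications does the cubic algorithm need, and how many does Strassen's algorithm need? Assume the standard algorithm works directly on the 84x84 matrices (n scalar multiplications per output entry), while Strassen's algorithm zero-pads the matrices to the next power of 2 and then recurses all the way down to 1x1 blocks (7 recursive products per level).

Matrix multiplication for 84x84 matrices:

Strassen's algorithm requires power-of-2 dimensions. Pad 84x84 to 128x128 (next power of 2).

Standard algorithm: 84^3 = 592704 multiplications
Strassen's algorithm: 7^(log2(128)) = 7^7 = 823543 multiplications
Difference: 592704 - 823543 = -230839 (Strassen uses MORE here due to padding overhead — for small or just-over-power-of-2 n, padding can outweigh the per-level savings)

Standard: 592704 multiplications (84^3). Strassen: 823543 multiplications (7^7, after padding to 128x128). Strassen reduces 8 recursive multiplications to 7 at each level.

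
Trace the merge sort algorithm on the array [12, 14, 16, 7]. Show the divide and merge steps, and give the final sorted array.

Merge sort trace:

Split: [12, 14, 16, 7] -> [12, 14] and [16, 7]
  Split: [12, 14] -> [12] and [14]
  Merge: [12] + [14] -> [12, 14]
  Split: [16, 7] -> [16] and [7]
  Merge: [16] + [7] -> [7, 16]
Merge: [12, 14] + [7, 16] -> [7, 12, 14, 16]

Final sorted array: [7, 12, 14, 16]

The merge sort proceeds by recursively splitting the array and merging sorted halves.
After all merges, the sorted array is [7, 12, 14, 16].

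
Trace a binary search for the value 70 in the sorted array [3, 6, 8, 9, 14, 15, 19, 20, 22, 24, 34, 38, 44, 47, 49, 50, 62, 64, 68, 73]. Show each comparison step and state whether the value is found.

Binary search for 70 in [3, 6, 8, 9, 14, 15, 19, 20, 22, 24, 34, 38, 44, 47, 49, 50, 62, 64, 68, 73]:

lo=0, hi=19, mid=9, arr[mid]=24 -> 24 < 70, search right half
lo=10, hi=19, mid=14, arr[mid]=49 -> 49 < 70, search right half
lo=15, hi=19, mid=17, arr[mid]=64 -> 64 < 70, search right half
lo=18, hi=19, mid=18, arr[mid]=68 -> 68 < 70, search right half
lo=19, hi=19, mid=19, arr[mid]=73 -> 73 > 70, search left half
lo=19 > hi=18, target 70 not found

Binary search determines that 70 is not in the array after 5 comparisons. The search space was exhausted without finding the target.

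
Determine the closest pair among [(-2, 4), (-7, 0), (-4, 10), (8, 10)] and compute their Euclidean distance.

Computing all pairwise distances among 4 points:

d((-2, 4), (-7, 0)) = 6.4031
d((-2, 4), (-4, 10)) = 6.3246 <-- minimum
d((-2, 4), (8, 10)) = 11.6619
d((-7, 0), (-4, 10)) = 10.4403
d((-7, 0), (8, 10)) = 18.0278
d((-4, 10), (8, 10)) = 12.0

Closest pair: (-2, 4) and (-4, 10) with distance 6.3246

The closest pair is (-2, 4) and (-4, 10) with Euclidean distance 6.3246. For 4 points, brute-force pairwise comparison is shown above. For large n, the divide-and-conquer algorithm (sort by x, recurse on halves, check the dividing strip) achieves O(n log n).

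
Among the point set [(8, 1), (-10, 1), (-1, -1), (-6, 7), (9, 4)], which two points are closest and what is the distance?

Computing all pairwise distances among 5 points:

d((8, 1), (-10, 1)) = 18.0
d((8, 1), (-1, -1)) = 9.2195
d((8, 1), (-6, 7)) = 15.2315
d((8, 1), (9, 4)) = 3.1623 <-- minimum
d((-10, 1), (-1, -1)) = 9.2195
d((-10, 1), (-6, 7)) = 7.2111
d((-10, 1), (9, 4)) = 19.2354
d((-1, -1), (-6, 7)) = 9.434
d((-1, -1), (9, 4)) = 11.1803
d((-6, 7), (9, 4)) = 15.2971

Closest pair: (8, 1) and (9, 4) with distance 3.1623

The closest pair is (8, 1) and (9, 4) with Euclidean distance 3.1623. For 5 points, brute-force pairwise comparison is shown above. For large n, the divide-and-conquer algorithm (sort by x, recurse on halves, check the dividing strip) achieves O(n log n).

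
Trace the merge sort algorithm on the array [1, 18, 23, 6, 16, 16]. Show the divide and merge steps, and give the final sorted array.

Merge sort trace:

Split: [1, 18, 23, 6, 16, 16] -> [1, 18, 23] and [6, 16, 16]
  Split: [1, 18, 23] -> [1] and [18, 23]
    Split: [18, 23] -> [18] and [23]
    Merge: [18] + [23] -> [18, 23]
  Merge: [1] + [18, 23] -> [1, 18, 23]
  Split: [6, 16, 16] -> [6] and [16, 16]
    Split: [16, 16] -> [16] and [16]
    Merge: [16] + [16] -> [16, 16]
  Merge: [6] + [16, 16] -> [6, 16, 16]
Merge: [1, 18, 23] + [6, 16, 16] -> [1, 6, 16, 16, 18, 23]

Final sorted array: [1, 6, 16, 16, 18, 23]

The merge sort proceeds by recursively splitting the array and merging sorted halves.
After all merges, the sorted array is [1, 6, 16, 16, 18, 23].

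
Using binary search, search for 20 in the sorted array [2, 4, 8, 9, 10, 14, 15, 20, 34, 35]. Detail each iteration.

Binary search for 20 in [2, 4, 8, 9, 10, 14, 15, 20, 34, 35]:

lo=0, hi=9, mid=4, arr[mid]=10 -> 10 < 20, search right half
lo=5, hi=9, mid=7, arr[mid]=20 -> Found target at index 7!

Binary search finds 20 at index 7 after 2 comparisons. The search repeatedly halves the search space by comparing with the middle element.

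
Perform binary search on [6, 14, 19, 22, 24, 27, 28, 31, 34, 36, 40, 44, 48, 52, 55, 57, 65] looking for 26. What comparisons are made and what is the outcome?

Binary search for 26 in [6, 14, 19, 22, 24, 27, 28, 31, 34, 36, 40, 44, 48, 52, 55, 57, 65]:

lo=0, hi=16, mid=8, arr[mid]=34 -> 34 > 26, search left half
lo=0, hi=7, mid=3, arr[mid]=22 -> 22 < 26, search right half
lo=4, hi=7, mid=5, arr[mid]=27 -> 27 > 26, search left half
lo=4, hi=4, mid=4, arr[mid]=24 -> 24 < 26, search right half
lo=5 > hi=4, target 26 not found

Binary search determines that 26 is not in the array after 4 comparisons. The search space was exhausted without finding the target.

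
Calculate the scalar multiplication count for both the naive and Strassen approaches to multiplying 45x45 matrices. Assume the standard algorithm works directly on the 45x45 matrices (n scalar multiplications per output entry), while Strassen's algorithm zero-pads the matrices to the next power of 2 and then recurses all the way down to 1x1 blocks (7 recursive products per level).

Matrix multiplication for 45x45 matrices:

Strassen's algorithm requires power-of-2 dimensions. Pad 45x45 to 64x64 (next power of 2).

Standard algorithm: 45^3 = 91125 multiplications
Strassen's algorithm: 7^(log2(64)) = 7^6 = 117649 multiplications
Difference: 91125 - 117649 = -26524 (Strassen uses MORE here due to padding overhead — for small or just-over-power-of-2 n, padding can outweigh the per-level savings)

Standard: 91125 multiplications (45^3). Strassen: 117649 multiplications (7^6, after padding to 64x64). Strassen reduces 8 recursive multiplications to 7 at each level.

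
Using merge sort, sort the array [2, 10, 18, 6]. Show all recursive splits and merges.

Merge sort trace:

Split: [2, 10, 18, 6] -> [2, 10] and [18, 6]
  Split: [2, 10] -> [2] and [10]
  Merge: [2] + [10] -> [2, 10]
  Split: [18, 6] -> [18] and [6]
  Merge: [18] + [6] -> [6, 18]
Merge: [2, 10] + [6, 18] -> [2, 6, 10, 18]

Final sorted array: [2, 6, 10, 18]

The merge sort proceeds by recursively splitting the array and merging sorted halves.
After all merges, the sorted array is [2, 6, 10, 18].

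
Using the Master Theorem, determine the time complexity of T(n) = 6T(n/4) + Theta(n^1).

Master Theorem for T(n) = 6T(n/4) + O(n^1):

a = 6, b = 4, c = 1
log_b(a) = log_4(6) = 1.2925

Case 1: c = 1 < log_4(6) = 1.2925
T(n) = O(n^(log_4 6))

For T(n) = 6T(n/4) + O(n^1): log_4(6) = 1.2925. This is Case 1 of the Master Theorem (c < log_b(a), work dominated by leaves), giving O(n^(log_4 6)).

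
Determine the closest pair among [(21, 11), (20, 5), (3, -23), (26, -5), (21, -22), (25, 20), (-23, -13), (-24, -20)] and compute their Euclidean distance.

Computing all pairwise distances among 8 points:

d((21, 11), (20, 5)) = 6.0828 <-- minimum
d((21, 11), (3, -23)) = 38.4708
d((21, 11), (26, -5)) = 16.7631
d((21, 11), (21, -22)) = 33.0
d((21, 11), (25, 20)) = 9.8489
d((21, 11), (-23, -13)) = 50.1199
d((21, 11), (-24, -20)) = 54.6443
d((20, 5), (3, -23)) = 32.7567
d((20, 5), (26, -5)) = 11.6619
d((20, 5), (21, -22)) = 27.0185
d((20, 5), (25, 20)) = 15.8114
d((20, 5), (-23, -13)) = 46.6154
d((20, 5), (-24, -20)) = 50.6063
d((3, -23), (26, -5)) = 29.2062
d((3, -23), (21, -22)) = 18.0278
d((3, -23), (25, 20)) = 48.3011
d((3, -23), (-23, -13)) = 27.8568
d((3, -23), (-24, -20)) = 27.1662
d((26, -5), (21, -22)) = 17.72
d((26, -5), (25, 20)) = 25.02
d((26, -5), (-23, -13)) = 49.6488
d((26, -5), (-24, -20)) = 52.2015
d((21, -22), (25, 20)) = 42.19
d((21, -22), (-23, -13)) = 44.911
d((21, -22), (-24, -20)) = 45.0444
d((25, 20), (-23, -13)) = 58.2495
d((25, 20), (-24, -20)) = 63.2535
d((-23, -13), (-24, -20)) = 7.0711

Closest pair: (21, 11) and (20, 5) with distance 6.0828

The closest pair is (21, 11) and (20, 5) with Euclidean distance 6.0828. For 8 points, brute-force pairwise comparison is shown above. For large n, the divide-and-conquer algorithm (sort by x, recurse on halves, check the dividing strip) achieves O(n log n).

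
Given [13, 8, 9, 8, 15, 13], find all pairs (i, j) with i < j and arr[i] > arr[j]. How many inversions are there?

Finding inversions in [13, 8, 9, 8, 15, 13]:

(0, 1): arr[0]=13 > arr[1]=8
(0, 2): arr[0]=13 > arr[2]=9
(0, 3): arr[0]=13 > arr[3]=8
(2, 3): arr[2]=9 > arr[3]=8
(4, 5): arr[4]=15 > arr[5]=13

Total inversions: 5

The array has 5 inversion(s): (0,1), (0,2), (0,3), (2,3), (4,5). Each pair (i,j) satisfies i < j and arr[i] > arr[j].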